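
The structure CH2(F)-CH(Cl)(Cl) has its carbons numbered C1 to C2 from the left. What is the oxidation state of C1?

-1

Assign +1 per bond to O/N/halogen, −1 per bond to H or an electropositive element, and 0 per bond to carbon.
C1 has one bond to C (0), one bond to H (-1), one bond to H (-1), one bond to F (+1).
Oxidation state = 0 − 1 − 1 + 1 = -1.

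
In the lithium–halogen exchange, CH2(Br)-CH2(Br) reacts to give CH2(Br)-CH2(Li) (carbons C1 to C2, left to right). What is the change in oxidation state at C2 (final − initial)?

Before: C2 has 1 bond to C, 2 bonds to H, 1 bond to Br → oxidation state -1.
After: C2 has 1 bond to C, 2 bonds to H, 1 bond to Li → oxidation state -3.
Δ = -3 − (-1) = -2, so this is a reduction at C2.

-2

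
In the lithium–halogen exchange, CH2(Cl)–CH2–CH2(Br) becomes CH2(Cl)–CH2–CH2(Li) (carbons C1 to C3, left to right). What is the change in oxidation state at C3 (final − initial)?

Before: C3 has 1 bond to C, 2 bonds to H, 1 bond to Br → oxidation state -1.
After: C3 has 1 bond to C, 2 bonds to H, 1 bond to Li → oxidation state -3.
Δ = -3 − (-1) = -2, so this is a reduction at C3.

-2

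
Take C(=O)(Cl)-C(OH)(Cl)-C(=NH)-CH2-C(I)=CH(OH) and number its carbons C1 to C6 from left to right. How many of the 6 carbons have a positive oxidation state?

Tallying each carbon's bonds:
C1: 1C, 2O, 1Cl → 0 + 2 + 1 = +3
C2: 2C, 1O, 1Cl → 0 + 1 + 1 = +2
C3: 2C, 2N → 0 + 2 = +2
C4: 2C, 2H → 0 − 2 = -2
C5: 3C, 1I → 0 + 1 = +1
C6: 2C, 1H, 1O → 0 − 1 + 1 = 0
4 carbons (C1, C2, C3, C5) meet the condition.

4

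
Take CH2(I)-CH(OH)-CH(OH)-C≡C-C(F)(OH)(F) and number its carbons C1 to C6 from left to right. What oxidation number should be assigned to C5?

C5 has a triple bond to C (3×0 = 0), one bond to C (0).
Oxidation state = 0 + 0 = 0.

0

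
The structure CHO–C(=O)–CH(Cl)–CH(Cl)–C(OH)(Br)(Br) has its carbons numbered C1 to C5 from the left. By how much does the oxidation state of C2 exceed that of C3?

C2: 2C, 2O → 0 + 2 = +2
C3: 2C, 1H, 1Cl → 0 − 1 + 1 = 0
Difference: +2 − (0) = +2.

+2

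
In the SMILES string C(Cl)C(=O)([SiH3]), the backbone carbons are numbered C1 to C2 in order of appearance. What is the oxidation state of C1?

-1

Assign +1 per bond to O/N/halogen, −1 per bond to H or an electropositive element, and 0 per bond to carbon.
C1 has one bond to C (0), one bond to Cl (+1), one bond to H (-1), one bond to H (-1).
Oxidation state = 0 + 1 − 1 − 1 = -1.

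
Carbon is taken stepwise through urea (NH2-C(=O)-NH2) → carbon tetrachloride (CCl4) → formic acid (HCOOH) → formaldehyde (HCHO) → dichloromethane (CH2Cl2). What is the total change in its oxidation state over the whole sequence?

Carbon oxidation states along the series — urea: +4, carbon tetrachloride: +4, formic acid: +2, formaldehyde: 0, dichloromethane: 0.
Net change = 0 − (+4) = -4.

-4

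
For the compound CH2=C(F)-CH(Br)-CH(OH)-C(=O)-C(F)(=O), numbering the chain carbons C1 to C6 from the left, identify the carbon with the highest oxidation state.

C6

Tallying each carbon's bonds:
C1: 2C, 2H → 0 − 2 = -2
C2: 3C, 1F → 0 + 1 = +1
C3: 2C, 1H, 1Br → 0 − 1 + 1 = 0
C4: 2C, 1H, 1O → 0 − 1 + 1 = 0
C5: 2C, 2O → 0 + 2 = +2
C6: 1C, 2O, 1F → 0 + 2 + 1 = +3
The most oxidised carbon is C6 at +3.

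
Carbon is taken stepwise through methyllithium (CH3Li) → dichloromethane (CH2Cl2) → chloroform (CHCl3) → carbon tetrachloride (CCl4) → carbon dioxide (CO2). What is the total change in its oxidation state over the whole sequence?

Carbon oxidation states along the series — methyllithium: -4, dichloromethane: 0, chloroform: +2, carbon tetrachloride: +4, carbon dioxide: +4.
Net change = +4 − (-4) = +8.

+8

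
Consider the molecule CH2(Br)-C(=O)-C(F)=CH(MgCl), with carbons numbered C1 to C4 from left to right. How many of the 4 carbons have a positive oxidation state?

2

Each bond to a more electronegative atom (O, N, halogen) counts +1, each bond to a less electronegative atom (H, metal, B, Si) counts −1, and each C–C bond counts 0. Tallying each carbon:
C1: 1C, 2H, 1Br → 0 − 2 + 1 = -1
C2: 2C, 2O → 0 + 2 = +2
C3: 3C, 1F → 0 + 1 = +1
C4: 2C, 1H, 1Mg → 0 − 1 − 1 = -2
2 carbons (C2, C3) meet the condition.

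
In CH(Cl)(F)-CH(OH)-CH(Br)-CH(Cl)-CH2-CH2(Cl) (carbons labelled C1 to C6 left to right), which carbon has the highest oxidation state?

Each bond to a more electronegative atom (O, N, halogen) counts +1, each bond to a less electronegative atom (H, metal, B, Si) counts −1, and each C–C bond counts 0. Tallying each carbon:
C1: 1C, 1H, 1F, 1Cl → 0 − 1 + 1 + 1 = +1
C2: 2C, 1H, 1O → 0 − 1 + 1 = 0
C3: 2C, 1H, 1Br → 0 − 1 + 1 = 0
C4: 2C, 1H, 1Cl → 0 − 1 + 1 = 0
C5: 2C, 2H → 0 − 2 = -2
C6: 1C, 2H, 1Cl → 0 − 2 + 1 = -1
The most oxidised carbon is C1 at +1.

C1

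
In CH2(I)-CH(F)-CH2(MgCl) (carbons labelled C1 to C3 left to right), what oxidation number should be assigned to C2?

0

Assign +1 per bond to O/N/halogen, −1 per bond to H or an electropositive element, and 0 per bond to carbon.
C2 has one bond to C (0), one bond to C (0), one bond to F (+1), one bond to H (-1).
Oxidation state = 0 + 0 + 1 − 1 = 0.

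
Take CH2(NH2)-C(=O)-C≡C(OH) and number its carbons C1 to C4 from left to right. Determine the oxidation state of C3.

0

Count +1 for every bond to an atom more electronegative than carbon and −1 for every bond to one less electronegative; C–C bonds are 0.
C3 has one bond to C (0), a triple bond to C (3×0 = 0).
Oxidation state = 0 + 0 = 0.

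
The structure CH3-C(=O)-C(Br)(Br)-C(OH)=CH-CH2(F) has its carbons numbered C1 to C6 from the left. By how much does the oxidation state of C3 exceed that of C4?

+1

C3: 2C, 2Br → 0 + 2 = +2
C4: 3C, 1O → 0 + 1 = +1
Difference: +2 − (+1) = +1.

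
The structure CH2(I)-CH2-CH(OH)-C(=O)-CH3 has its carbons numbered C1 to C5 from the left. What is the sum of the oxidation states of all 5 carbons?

Tallying each carbon's bonds:
C1: 1C, 2H, 1I → 0 − 2 + 1 = -1
C2: 2C, 2H → 0 − 2 = -2
C3: 2C, 1H, 1O → 0 − 1 + 1 = 0
C4: 2C, 2O → 0 + 2 = +2
C5: 1C, 3H → 0 − 3 = -3
Sum = -1 − 2 + 0 + 2 − 3 = -4.

-4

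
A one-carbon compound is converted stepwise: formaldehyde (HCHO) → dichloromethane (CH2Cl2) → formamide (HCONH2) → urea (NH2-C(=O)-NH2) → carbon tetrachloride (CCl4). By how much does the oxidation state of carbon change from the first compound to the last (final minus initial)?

+4

Carbon oxidation states along the series — formaldehyde: 0, dichloromethane: 0, formamide: +2, urea: +4, carbon tetrachloride: +4.
Net change = +4 − (0) = +4.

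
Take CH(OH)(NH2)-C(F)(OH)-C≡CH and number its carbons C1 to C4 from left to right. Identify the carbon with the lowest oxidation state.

Each bond to a more electronegative atom (O, N, halogen) counts +1, each bond to a less electronegative atom (H, metal, B, Si) counts −1, and each C–C bond counts 0. Tallying each carbon:
C1: 1C, 1H, 1O, 1N → 0 − 1 + 1 + 1 = +1
C2: 2C, 1O, 1F → 0 + 1 + 1 = +2
C3: 4C → 0 = 0
C4: 3C, 1H → 0 − 1 = -1
The most reduced carbon is C4 at -1.

C4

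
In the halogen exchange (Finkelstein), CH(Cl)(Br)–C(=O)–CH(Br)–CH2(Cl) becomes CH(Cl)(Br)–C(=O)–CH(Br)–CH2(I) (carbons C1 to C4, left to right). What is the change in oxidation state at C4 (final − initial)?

0

Before: C4 has 1 bond to C, 2 bonds to H, 1 bond to Cl → oxidation state -1.
After: C4 has 1 bond to C, 2 bonds to H, 1 bond to I → oxidation state -1.
Δ = -1 − (-1) = 0, so no net redox change at C4.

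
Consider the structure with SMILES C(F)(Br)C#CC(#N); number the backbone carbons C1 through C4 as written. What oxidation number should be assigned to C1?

+1

C1 has one bond to C (0), one bond to F (+1), one bond to H (-1), one bond to Br (+1).
Oxidation state = 0 + 1 − 1 + 1 = +1.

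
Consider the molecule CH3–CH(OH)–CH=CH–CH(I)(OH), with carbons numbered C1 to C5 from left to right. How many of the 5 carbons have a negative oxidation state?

Tallying each carbon's bonds:
C1: 1C, 3H → 0 − 3 = -3
C2: 2C, 1H, 1O → 0 − 1 + 1 = 0
C3: 3C, 1H → 0 − 1 = -1
C4: 3C, 1H → 0 − 1 = -1
C5: 1C, 1H, 1O, 1I → 0 − 1 + 1 + 1 = +1
3 carbons (C1, C3, C4) meet the condition.

3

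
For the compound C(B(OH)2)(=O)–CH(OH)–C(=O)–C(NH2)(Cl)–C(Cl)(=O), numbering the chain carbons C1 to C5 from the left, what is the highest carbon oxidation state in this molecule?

Tallying each carbon's bonds:
C1: 1C, 2O, 1B → 0 + 2 − 1 = +1
C2: 2C, 1H, 1O → 0 − 1 + 1 = 0
C3: 2C, 2O → 0 + 2 = +2
C4: 2C, 1N, 1Cl → 0 + 1 + 1 = +2
C5: 1C, 2O, 1Cl → 0 + 2 + 1 = +3
The highest value is +3.

+3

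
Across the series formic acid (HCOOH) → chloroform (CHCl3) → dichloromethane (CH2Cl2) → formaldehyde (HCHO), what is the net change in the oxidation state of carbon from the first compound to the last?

-2

Carbon oxidation states along the series — formic acid: +2, chloroform: +2, dichloromethane: 0, formaldehyde: 0.
Net change = 0 − (+2) = -2.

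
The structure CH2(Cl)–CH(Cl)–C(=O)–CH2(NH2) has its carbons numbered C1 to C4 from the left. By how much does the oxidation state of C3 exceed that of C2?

C3: 2C, 2O → 0 + 2 = +2
C2: 2C, 1H, 1Cl → 0 − 1 + 1 = 0
Difference: +2 − (0) = +2.

+2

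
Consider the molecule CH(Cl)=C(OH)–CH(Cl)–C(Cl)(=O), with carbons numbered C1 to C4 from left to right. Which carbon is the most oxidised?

C4

Assign +1 per bond to O/N/halogen, −1 per bond to H or an electropositive element, and 0 per bond to carbon. Tallying each carbon:
C1: 2C, 1H, 1Cl → 0 − 1 + 1 = 0
C2: 3C, 1O → 0 + 1 = +1
C3: 2C, 1H, 1Cl → 0 − 1 + 1 = 0
C4: 1C, 2O, 1Cl → 0 + 2 + 1 = +3
The most oxidised carbon is C4 at +3.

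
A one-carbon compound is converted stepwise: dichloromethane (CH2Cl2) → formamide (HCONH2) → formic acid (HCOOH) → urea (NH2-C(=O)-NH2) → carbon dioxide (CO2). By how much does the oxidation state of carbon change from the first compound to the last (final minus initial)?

Carbon oxidation states along the series — dichloromethane: 0, formamide: +2, formic acid: +2, urea: +4, carbon dioxide: +4.
Net change = +4 − (0) = +4.

+4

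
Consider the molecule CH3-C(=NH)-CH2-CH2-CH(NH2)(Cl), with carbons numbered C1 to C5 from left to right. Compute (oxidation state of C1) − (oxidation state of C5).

-4

C1: 1C, 3H → 0 − 3 = -3
C5: 1C, 1H, 1N, 1Cl → 0 − 1 + 1 + 1 = +1
Difference: -3 − (+1) = -4.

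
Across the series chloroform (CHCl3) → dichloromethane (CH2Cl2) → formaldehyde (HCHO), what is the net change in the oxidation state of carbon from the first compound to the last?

Carbon oxidation states along the series — chloroform: +2, dichloromethane: 0, formaldehyde: 0.
Net change = 0 − (+2) = -2.

-2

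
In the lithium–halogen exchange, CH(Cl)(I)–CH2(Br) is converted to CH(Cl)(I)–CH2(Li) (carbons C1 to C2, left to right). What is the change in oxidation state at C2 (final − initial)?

-2

Before: C2 has 1 bond to C, 2 bonds to H, 1 bond to Br → oxidation state -1.
After: C2 has 1 bond to C, 2 bonds to H, 1 bond to Li → oxidation state -3.
Δ = -3 − (-1) = -2, so this is a reduction at C2.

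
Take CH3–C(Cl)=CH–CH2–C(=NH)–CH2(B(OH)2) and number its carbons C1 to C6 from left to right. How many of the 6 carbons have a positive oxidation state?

2

Tallying each carbon's bonds:
C1: 1C, 3H → 0 − 3 = -3
C2: 3C, 1Cl → 0 + 1 = +1
C3: 3C, 1H → 0 − 1 = -1
C4: 2C, 2H → 0 − 2 = -2
C5: 2C, 2N → 0 + 2 = +2
C6: 1C, 2H, 1B → 0 − 2 − 1 = -3
2 carbons (C2, C5) meet the condition.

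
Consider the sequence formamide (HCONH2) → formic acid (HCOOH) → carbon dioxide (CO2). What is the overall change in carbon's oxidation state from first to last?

Carbon oxidation states along the series — formamide: +2, formic acid: +2, carbon dioxide: +4.
Net change = +4 − (+2) = +2.

+2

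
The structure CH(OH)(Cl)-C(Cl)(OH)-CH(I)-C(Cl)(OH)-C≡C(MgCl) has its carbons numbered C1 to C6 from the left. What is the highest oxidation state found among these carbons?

+2

Each bond to a more electronegative atom (O, N, halogen) counts +1, each bond to a less electronegative atom (H, metal, B, Si) counts −1, and each C–C bond counts 0. Tallying each carbon:
C1: 1C, 1H, 1O, 1Cl → 0 − 1 + 1 + 1 = +1
C2: 2C, 1O, 1Cl → 0 + 1 + 1 = +2
C3: 2C, 1H, 1I → 0 − 1 + 1 = 0
C4: 2C, 1O, 1Cl → 0 + 1 + 1 = +2
C5: 4C → 0 = 0
C6: 3C, 1Mg → 0 − 1 = -1
The highest value is +2.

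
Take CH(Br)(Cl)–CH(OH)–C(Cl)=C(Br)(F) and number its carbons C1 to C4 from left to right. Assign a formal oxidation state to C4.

Assign +1 per bond to O/N/halogen, −1 per bond to H or an electropositive element, and 0 per bond to carbon.
C4 has a double bond to C (2×0 = 0), one bond to Br (+1), one bond to F (+1).
Oxidation state = 0 + 1 + 1 = +2.

+2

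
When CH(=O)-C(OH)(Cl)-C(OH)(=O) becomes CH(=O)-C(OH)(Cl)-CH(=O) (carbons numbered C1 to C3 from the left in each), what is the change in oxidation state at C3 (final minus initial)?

Before: C3 has 1 bond to C, 3 bonds to O → oxidation state +3.
After: C3 has 1 bond to C, 1 bond to H, 2 bonds to O → oxidation state +1.
Δ = +1 − (+3) = -2, so this is a reduction at C3.

-2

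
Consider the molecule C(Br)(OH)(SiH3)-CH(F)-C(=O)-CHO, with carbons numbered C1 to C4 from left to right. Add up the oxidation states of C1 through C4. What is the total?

+4

Tallying each carbon's bonds:
C1: 1C, 1O, 1Br, 1Si → 0 + 1 + 1 − 1 = +1
C2: 2C, 1H, 1F → 0 − 1 + 1 = 0
C3: 2C, 2O → 0 + 2 = +2
C4: 1C, 1H, 2O → 0 − 1 + 2 = +1
Sum = +1 + 0 + 2 + 1 = +4.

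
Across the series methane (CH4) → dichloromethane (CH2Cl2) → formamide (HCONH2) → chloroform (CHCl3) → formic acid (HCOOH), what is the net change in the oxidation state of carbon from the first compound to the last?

Carbon oxidation states along the series — methane: -4, dichloromethane: 0, formamide: +2, chloroform: +2, formic acid: +2.
Net change = +2 − (-4) = +6.

+6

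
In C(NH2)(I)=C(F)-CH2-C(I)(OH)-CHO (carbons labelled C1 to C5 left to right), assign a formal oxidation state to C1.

Assign +1 per bond to O/N/halogen, −1 per bond to H or an electropositive element, and 0 per bond to carbon.
C1 has a double bond to C (2×0 = 0), one bond to N (+1), one bond to I (+1).
Oxidation state = 0 + 1 + 1 = +2.

+2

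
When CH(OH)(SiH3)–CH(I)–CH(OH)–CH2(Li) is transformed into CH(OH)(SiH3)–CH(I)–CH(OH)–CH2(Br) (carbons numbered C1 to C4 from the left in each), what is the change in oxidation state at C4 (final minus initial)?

Before: C4 has 1 bond to C, 2 bonds to H, 1 bond to Li → oxidation state -3.
After: C4 has 1 bond to C, 2 bonds to H, 1 bond to Br → oxidation state -1.
Δ = -1 − (-3) = +2, so this is an oxidation at C4.

+2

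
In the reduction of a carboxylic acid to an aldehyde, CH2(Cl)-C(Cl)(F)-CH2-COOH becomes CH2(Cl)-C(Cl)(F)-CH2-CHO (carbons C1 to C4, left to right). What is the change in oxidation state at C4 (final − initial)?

Before: C4 has 1 bond to C, 3 bonds to O → oxidation state +3.
After: C4 has 1 bond to C, 1 bond to H, 2 bonds to O → oxidation state +1.
Δ = +1 − (+3) = -2, so this is a reduction at C4.

-2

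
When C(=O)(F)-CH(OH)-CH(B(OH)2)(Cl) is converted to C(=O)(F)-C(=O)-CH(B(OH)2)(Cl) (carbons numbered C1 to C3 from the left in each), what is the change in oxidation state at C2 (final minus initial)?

+2

Before: C2 has 2 bonds to C, 1 bond to H, 1 bond to O → oxidation state 0.
After: C2 has 2 bonds to C, 2 bonds to O → oxidation state +2.
Δ = +2 − (0) = +2, so this is an oxidation at C2.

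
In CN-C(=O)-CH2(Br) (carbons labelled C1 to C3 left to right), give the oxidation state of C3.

C3 has one bond to C (0), one bond to Br (+1), one bond to H (-1), one bond to H (-1).
Oxidation state = 0 + 1 − 1 − 1 = -1.

-1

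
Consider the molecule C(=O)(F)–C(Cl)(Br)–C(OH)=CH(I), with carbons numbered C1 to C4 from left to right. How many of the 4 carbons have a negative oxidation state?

0

Tallying each carbon's bonds:
C1: 1C, 2O, 1F → 0 + 2 + 1 = +3
C2: 2C, 1Cl, 1Br → 0 + 1 + 1 = +2
C3: 3C, 1O → 0 + 1 = +1
C4: 2C, 1H, 1I → 0 − 1 + 1 = 0
0 carbons meet the condition.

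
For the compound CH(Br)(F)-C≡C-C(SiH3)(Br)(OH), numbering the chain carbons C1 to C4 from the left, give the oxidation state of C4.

Count +1 for every bond to an atom more electronegative than carbon and −1 for every bond to one less electronegative; C–C bonds are 0.
C4 has one bond to C (0), one bond to Si (-1), one bond to Br (+1), one bond to O (+1).
Oxidation state = 0 − 1 + 1 + 1 = +1.

+1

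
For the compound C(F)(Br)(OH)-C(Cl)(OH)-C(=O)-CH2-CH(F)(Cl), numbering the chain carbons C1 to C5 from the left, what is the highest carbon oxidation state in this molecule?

+3

Each bond to a more electronegative atom (O, N, halogen) counts +1, each bond to a less electronegative atom (H, metal, B, Si) counts −1, and each C–C bond counts 0. Tallying each carbon:
C1: 1C, 1O, 1F, 1Br → 0 + 1 + 1 + 1 = +3
C2: 2C, 1O, 1Cl → 0 + 1 + 1 = +2
C3: 2C, 2O → 0 + 2 = +2
C4: 2C, 2H → 0 − 2 = -2
C5: 1C, 1H, 1F, 1Cl → 0 − 1 + 1 + 1 = +1
The highest value is +3.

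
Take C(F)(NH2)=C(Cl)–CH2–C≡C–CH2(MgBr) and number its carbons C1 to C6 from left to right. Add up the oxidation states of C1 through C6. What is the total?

Tallying each carbon's bonds:
C1: 2C, 1N, 1F → 0 + 1 + 1 = +2
C2: 3C, 1Cl → 0 + 1 = +1
C3: 2C, 2H → 0 − 2 = -2
C4: 4C → 0 = 0
C5: 4C → 0 = 0
C6: 1C, 2H, 1Mg → 0 − 2 − 1 = -3
Sum = +2 + 1 − 2 + 0 + 0 − 3 = -2.

-2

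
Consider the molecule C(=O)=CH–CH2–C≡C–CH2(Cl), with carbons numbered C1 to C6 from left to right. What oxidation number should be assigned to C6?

-1

C6 has one bond to C (0), one bond to Cl (+1), one bond to H (-1), one bond to H (-1).
Oxidation state = 0 + 1 − 1 − 1 = -1.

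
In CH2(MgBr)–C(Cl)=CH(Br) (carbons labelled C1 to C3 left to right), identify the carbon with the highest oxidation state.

C2

Tallying each carbon's bonds:
C1: 1C, 2H, 1Mg → 0 − 2 − 1 = -3
C2: 3C, 1Cl → 0 + 1 = +1
C3: 2C, 1H, 1Br → 0 − 1 + 1 = 0
The most oxidised carbon is C2 at +1.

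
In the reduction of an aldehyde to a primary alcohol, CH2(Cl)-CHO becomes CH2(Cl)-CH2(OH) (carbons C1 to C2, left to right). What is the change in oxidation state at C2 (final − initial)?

Before: C2 has 1 bond to C, 1 bond to H, 2 bonds to O → oxidation state +1.
After: C2 has 1 bond to C, 2 bonds to H, 1 bond to O → oxidation state -1.
Δ = -1 − (+1) = -2, so this is a reduction at C2.

-2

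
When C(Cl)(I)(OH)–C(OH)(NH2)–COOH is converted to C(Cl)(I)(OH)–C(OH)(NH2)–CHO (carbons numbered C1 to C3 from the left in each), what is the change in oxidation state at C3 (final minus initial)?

-2

Before: C3 has 1 bond to C, 3 bonds to O → oxidation state +3.
After: C3 has 1 bond to C, 1 bond to H, 2 bonds to O → oxidation state +1.
Δ = +1 − (+3) = -2, so this is a reduction at C3.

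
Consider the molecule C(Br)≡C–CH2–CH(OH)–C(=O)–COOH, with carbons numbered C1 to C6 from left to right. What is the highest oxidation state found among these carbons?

Each bond to a more electronegative atom (O, N, halogen) counts +1, each bond to a less electronegative atom (H, metal, B, Si) counts −1, and each C–C bond counts 0. Tallying each carbon:
C1: 3C, 1Br → 0 + 1 = +1
C2: 4C → 0 = 0
C3: 2C, 2H → 0 − 2 = -2
C4: 2C, 1H, 1O → 0 − 1 + 1 = 0
C5: 2C, 2O → 0 + 2 = +2
C6: 1C, 3O → 0 + 3 = +3
The highest value is +3.

+3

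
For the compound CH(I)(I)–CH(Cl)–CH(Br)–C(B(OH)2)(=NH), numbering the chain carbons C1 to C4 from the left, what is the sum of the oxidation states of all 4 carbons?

+2

Tallying each carbon's bonds:
C1: 1C, 1H, 2I → 0 − 1 + 2 = +1
C2: 2C, 1H, 1Cl → 0 − 1 + 1 = 0
C3: 2C, 1H, 1Br → 0 − 1 + 1 = 0
C4: 1C, 2N, 1B → 0 + 2 − 1 = +1
Sum = +1 + 0 + 0 + 1 = +2.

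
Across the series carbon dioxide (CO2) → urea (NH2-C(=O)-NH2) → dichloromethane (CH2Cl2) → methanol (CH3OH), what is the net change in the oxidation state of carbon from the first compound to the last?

-6

Carbon oxidation states along the series — carbon dioxide: +4, urea: +4, dichloromethane: 0, methanol: -2.
Net change = -2 − (+4) = -6.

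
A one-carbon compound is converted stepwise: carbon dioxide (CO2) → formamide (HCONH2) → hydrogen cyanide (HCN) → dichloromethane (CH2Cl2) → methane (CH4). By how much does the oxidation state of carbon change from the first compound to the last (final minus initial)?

Carbon oxidation states along the series — carbon dioxide: +4, formamide: +2, hydrogen cyanide: +2, dichloromethane: 0, methane: -4.
Net change = -4 − (+4) = -8.

-8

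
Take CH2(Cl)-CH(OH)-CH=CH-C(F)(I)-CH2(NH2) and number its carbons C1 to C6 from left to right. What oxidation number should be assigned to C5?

Assign +1 per bond to O/N/halogen, −1 per bond to H or an electropositive element, and 0 per bond to carbon.
C5 has one bond to C (0), one bond to C (0), one bond to F (+1), one bond to I (+1).
Oxidation state = 0 + 0 + 1 + 1 = +2.

+2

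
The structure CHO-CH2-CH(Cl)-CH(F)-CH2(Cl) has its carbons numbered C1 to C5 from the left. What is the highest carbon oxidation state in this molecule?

Assign +1 per bond to O/N/halogen, −1 per bond to H or an electropositive element, and 0 per bond to carbon. Tallying each carbon:
C1: 1C, 1H, 2O → 0 − 1 + 2 = +1
C2: 2C, 2H → 0 − 2 = -2
C3: 2C, 1H, 1Cl → 0 − 1 + 1 = 0
C4: 2C, 1H, 1F → 0 − 1 + 1 = 0
C5: 1C, 2H, 1Cl → 0 − 2 + 1 = -1
The highest value is +1.

+1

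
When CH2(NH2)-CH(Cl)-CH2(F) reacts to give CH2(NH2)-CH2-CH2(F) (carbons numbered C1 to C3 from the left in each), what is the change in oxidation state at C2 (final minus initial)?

Before: C2 has 2 bonds to C, 1 bond to H, 1 bond to Cl → oxidation state 0.
After: C2 has 2 bonds to C, 2 bonds to H → oxidation state -2.
Δ = -2 − (0) = -2, so this is a reduction at C2.

-2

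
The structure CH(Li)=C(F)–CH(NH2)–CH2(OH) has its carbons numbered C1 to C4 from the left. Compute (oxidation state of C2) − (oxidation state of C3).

C2: 3C, 1F → 0 + 1 = +1
C3: 2C, 1H, 1N → 0 − 1 + 1 = 0
Difference: +1 − (0) = +1.

+1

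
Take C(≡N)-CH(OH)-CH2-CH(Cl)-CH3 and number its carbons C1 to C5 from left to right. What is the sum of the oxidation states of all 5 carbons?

-2

Tallying each carbon's bonds:
C1: 1C, 3N → 0 + 3 = +3
C2: 2C, 1H, 1O → 0 − 1 + 1 = 0
C3: 2C, 2H → 0 − 2 = -2
C4: 2C, 1H, 1Cl → 0 − 1 + 1 = 0
C5: 1C, 3H → 0 − 3 = -3
Sum = +3 + 0 − 2 + 0 − 3 = -2.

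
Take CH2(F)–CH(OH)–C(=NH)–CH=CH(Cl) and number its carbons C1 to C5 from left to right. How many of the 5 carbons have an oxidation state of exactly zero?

Count +1 for every bond to an atom more electronegative than carbon and −1 for every bond to one less electronegative; C–C bonds are 0. Tallying each carbon:
C1: 1C, 2H, 1F → 0 − 2 + 1 = -1
C2: 2C, 1H, 1O → 0 − 1 + 1 = 0
C3: 2C, 2N → 0 + 2 = +2
C4: 3C, 1H → 0 − 1 = -1
C5: 2C, 1H, 1Cl → 0 − 1 + 1 = 0
2 carbons (C2, C5) meet the condition.

2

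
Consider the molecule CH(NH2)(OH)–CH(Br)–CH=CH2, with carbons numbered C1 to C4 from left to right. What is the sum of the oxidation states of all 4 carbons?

-2

Bonds to more-electronegative neighbours contribute +1 each, bonds to H or metals contribute −1 each, and C–C bonds contribute 0. Tallying each carbon:
C1: 1C, 1H, 1O, 1N → 0 − 1 + 1 + 1 = +1
C2: 2C, 1H, 1Br → 0 − 1 + 1 = 0
C3: 3C, 1H → 0 − 1 = -1
C4: 2C, 2H → 0 − 2 = -2
Sum = +1 + 0 − 1 − 2 = -2.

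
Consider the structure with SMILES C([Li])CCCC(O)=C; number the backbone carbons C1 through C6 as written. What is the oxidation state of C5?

Each bond to a more electronegative atom (O, N, halogen) counts +1, each bond to a less electronegative atom (H, metal, B, Si) counts −1, and each C–C bond counts 0.
C5 has one bond to C (0), a double bond to C (2×0 = 0), one bond to O (+1).
Oxidation state = 0 + 0 + 1 = +1.

+1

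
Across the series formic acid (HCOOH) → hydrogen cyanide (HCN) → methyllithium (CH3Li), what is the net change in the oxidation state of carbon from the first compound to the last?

Carbon oxidation states along the series — formic acid: +2, hydrogen cyanide: +2, methyllithium: -4.
Net change = -4 − (+2) = -6.

-6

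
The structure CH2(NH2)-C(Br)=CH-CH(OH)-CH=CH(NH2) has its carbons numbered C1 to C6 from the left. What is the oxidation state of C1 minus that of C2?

-2

C1: 1C, 2H, 1N → 0 − 2 + 1 = -1
C2: 3C, 1Br → 0 + 1 = +1
Difference: -1 − (+1) = -2.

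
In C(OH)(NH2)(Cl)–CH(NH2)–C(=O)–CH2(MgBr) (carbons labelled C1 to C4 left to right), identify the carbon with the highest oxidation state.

C1

Bonds to more-electronegative neighbours contribute +1 each, bonds to H or metals contribute −1 each, and C–C bonds contribute 0. Tallying each carbon:
C1: 1C, 1O, 1N, 1Cl → 0 + 1 + 1 + 1 = +3
C2: 2C, 1H, 1N → 0 − 1 + 1 = 0
C3: 2C, 2O → 0 + 2 = +2
C4: 1C, 2H, 1Mg → 0 − 2 − 1 = -3
The most oxidised carbon is C1 at +3.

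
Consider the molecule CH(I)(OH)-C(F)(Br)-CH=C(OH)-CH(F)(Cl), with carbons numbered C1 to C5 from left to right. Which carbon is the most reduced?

Each bond to a more electronegative atom (O, N, halogen) counts +1, each bond to a less electronegative atom (H, metal, B, Si) counts −1, and each C–C bond counts 0. Tallying each carbon:
C1: 1C, 1H, 1O, 1I → 0 − 1 + 1 + 1 = +1
C2: 2C, 1F, 1Br → 0 + 1 + 1 = +2
C3: 3C, 1H → 0 − 1 = -1
C4: 3C, 1O → 0 + 1 = +1
C5: 1C, 1H, 1F, 1Cl → 0 − 1 + 1 + 1 = +1
The most reduced carbon is C3 at -1.

C3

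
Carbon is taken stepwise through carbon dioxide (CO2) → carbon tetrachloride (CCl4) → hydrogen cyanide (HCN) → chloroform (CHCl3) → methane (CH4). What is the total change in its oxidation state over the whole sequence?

Carbon oxidation states along the series — carbon dioxide: +4, carbon tetrachloride: +4, hydrogen cyanide: +2, chloroform: +2, methane: -4.
Net change = -4 − (+4) = -8.

-8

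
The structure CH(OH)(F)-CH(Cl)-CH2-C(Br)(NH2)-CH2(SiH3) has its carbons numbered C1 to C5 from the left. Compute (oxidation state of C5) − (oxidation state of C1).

-4

C5: 1C, 2H, 1Si → 0 − 2 − 1 = -3
C1: 1C, 1H, 1O, 1F → 0 − 1 + 1 + 1 = +1
Difference: -3 − (+1) = -4.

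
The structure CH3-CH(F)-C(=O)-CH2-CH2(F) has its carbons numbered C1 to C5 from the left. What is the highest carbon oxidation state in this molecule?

+2

Tallying each carbon's bonds:
C1: 1C, 3H → 0 − 3 = -3
C2: 2C, 1H, 1F → 0 − 1 + 1 = 0
C3: 2C, 2O → 0 + 2 = +2
C4: 2C, 2H → 0 − 2 = -2
C5: 1C, 2H, 1F → 0 − 2 + 1 = -1
The highest value is +2.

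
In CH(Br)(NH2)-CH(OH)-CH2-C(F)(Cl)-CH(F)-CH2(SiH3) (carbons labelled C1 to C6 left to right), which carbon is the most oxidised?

C4

Tallying each carbon's bonds:
C1: 1C, 1H, 1N, 1Br → 0 − 1 + 1 + 1 = +1
C2: 2C, 1H, 1O → 0 − 1 + 1 = 0
C3: 2C, 2H → 0 − 2 = -2
C4: 2C, 1F, 1Cl → 0 + 1 + 1 = +2
C5: 2C, 1H, 1F → 0 − 1 + 1 = 0
C6: 1C, 2H, 1Si → 0 − 2 − 1 = -3
The most oxidised carbon is C4 at +2.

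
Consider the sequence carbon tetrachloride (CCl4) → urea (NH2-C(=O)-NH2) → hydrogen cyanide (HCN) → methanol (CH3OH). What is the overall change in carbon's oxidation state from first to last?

-6

Carbon oxidation states along the series — carbon tetrachloride: +4, urea: +4, hydrogen cyanide: +2, methanol: -2.
Net change = -2 − (+4) = -6.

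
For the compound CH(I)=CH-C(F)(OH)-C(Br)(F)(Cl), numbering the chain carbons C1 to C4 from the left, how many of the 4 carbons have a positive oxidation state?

Tallying each carbon's bonds:
C1: 2C, 1H, 1I → 0 − 1 + 1 = 0
C2: 3C, 1H → 0 − 1 = -1
C3: 2C, 1O, 1F → 0 + 1 + 1 = +2
C4: 1C, 1F, 1Cl, 1Br → 0 + 1 + 1 + 1 = +3
2 carbons (C3, C4) meet the condition.

2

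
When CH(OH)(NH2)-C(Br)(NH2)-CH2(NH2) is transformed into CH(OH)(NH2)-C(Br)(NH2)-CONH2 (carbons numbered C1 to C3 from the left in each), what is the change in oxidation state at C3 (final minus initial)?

Before: C3 has 1 bond to C, 2 bonds to H, 1 bond to N → oxidation state -1.
After: C3 has 1 bond to C, 2 bonds to O, 1 bond to N → oxidation state +3.
Δ = +3 − (-1) = +4, so this is an oxidation at C3.

+4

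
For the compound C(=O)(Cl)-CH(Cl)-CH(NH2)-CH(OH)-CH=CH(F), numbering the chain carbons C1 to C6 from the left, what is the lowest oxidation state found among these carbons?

-1

Bonds to more-electronegative neighbours contribute +1 each, bonds to H or metals contribute −1 each, and C–C bonds contribute 0. Tallying each carbon:
C1: 1C, 2O, 1Cl → 0 + 2 + 1 = +3
C2: 2C, 1H, 1Cl → 0 − 1 + 1 = 0
C3: 2C, 1H, 1N → 0 − 1 + 1 = 0
C4: 2C, 1H, 1O → 0 − 1 + 1 = 0
C5: 3C, 1H → 0 − 1 = -1
C6: 2C, 1H, 1F → 0 − 1 + 1 = 0
The lowest value is -1.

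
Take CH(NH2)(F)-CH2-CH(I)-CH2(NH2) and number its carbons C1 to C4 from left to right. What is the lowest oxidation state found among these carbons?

-2

Count +1 for every bond to an atom more electronegative than carbon and −1 for every bond to one less electronegative; C–C bonds are 0. Tallying each carbon:
C1: 1C, 1H, 1N, 1F → 0 − 1 + 1 + 1 = +1
C2: 2C, 2H → 0 − 2 = -2
C3: 2C, 1H, 1I → 0 − 1 + 1 = 0
C4: 1C, 2H, 1N → 0 − 2 + 1 = -1
The lowest value is -2.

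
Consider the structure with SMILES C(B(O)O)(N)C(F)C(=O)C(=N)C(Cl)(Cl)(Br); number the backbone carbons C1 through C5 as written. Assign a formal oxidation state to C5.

C5 has one bond to C (0), one bond to Cl (+1), one bond to Cl (+1), one bond to Br (+1).
Oxidation state = 0 + 1 + 1 + 1 = +3.

+3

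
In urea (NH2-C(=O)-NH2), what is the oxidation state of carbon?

Each bond to a more electronegative atom (O, N, halogen) counts +1, each bond to a less electronegative atom (H, metal, B, Si) counts −1, and each C–C bond counts 0.
The carbon has one bond to N (+1), a double bond to O (2×+1 = +2), one bond to N (+1).
Oxidation state = +1 + 2 + 1 = +4.

+4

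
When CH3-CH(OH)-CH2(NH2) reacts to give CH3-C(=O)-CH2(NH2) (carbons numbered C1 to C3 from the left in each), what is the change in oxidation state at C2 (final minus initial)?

+2

Before: C2 has 2 bonds to C, 1 bond to H, 1 bond to O → oxidation state 0.
After: C2 has 2 bonds to C, 2 bonds to O → oxidation state +2.
Δ = +2 − (0) = +2, so this is an oxidation at C2.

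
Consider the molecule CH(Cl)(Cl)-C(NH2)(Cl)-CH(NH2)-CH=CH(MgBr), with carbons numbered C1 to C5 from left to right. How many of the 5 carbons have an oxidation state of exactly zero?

1

Count +1 for every bond to an atom more electronegative than carbon and −1 for every bond to one less electronegative; C–C bonds are 0. Tallying each carbon:
C1: 1C, 1H, 2Cl → 0 − 1 + 2 = +1
C2: 2C, 1N, 1Cl → 0 + 1 + 1 = +2
C3: 2C, 1H, 1N → 0 − 1 + 1 = 0
C4: 3C, 1H → 0 − 1 = -1
C5: 2C, 1H, 1Mg → 0 − 1 − 1 = -2
1 carbon (C3) meets the condition.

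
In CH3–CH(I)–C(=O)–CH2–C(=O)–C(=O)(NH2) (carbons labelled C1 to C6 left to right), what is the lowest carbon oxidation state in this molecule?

-3

Bonds to more-electronegative neighbours contribute +1 each, bonds to H or metals contribute −1 each, and C–C bonds contribute 0. Tallying each carbon:
C1: 1C, 3H → 0 − 3 = -3
C2: 2C, 1H, 1I → 0 − 1 + 1 = 0
C3: 2C, 2O → 0 + 2 = +2
C4: 2C, 2H → 0 − 2 = -2
C5: 2C, 2O → 0 + 2 = +2
C6: 1C, 2O, 1N → 0 + 2 + 1 = +3
The lowest value is -3.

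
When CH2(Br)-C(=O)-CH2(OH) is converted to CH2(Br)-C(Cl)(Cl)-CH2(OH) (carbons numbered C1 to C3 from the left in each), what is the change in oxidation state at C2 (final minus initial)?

Before: C2 has 2 bonds to C, 2 bonds to O → oxidation state +2.
After: C2 has 2 bonds to C, 2 bonds to Cl → oxidation state +2.
Δ = +2 − (+2) = 0, so no net redox change at C2.

0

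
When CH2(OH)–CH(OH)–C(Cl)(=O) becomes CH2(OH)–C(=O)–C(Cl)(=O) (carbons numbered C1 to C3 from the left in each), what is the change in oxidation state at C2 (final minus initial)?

+2

Before: C2 has 2 bonds to C, 1 bond to H, 1 bond to O → oxidation state 0.
After: C2 has 2 bonds to C, 2 bonds to O → oxidation state +2.
Δ = +2 − (0) = +2, so this is an oxidation at C2.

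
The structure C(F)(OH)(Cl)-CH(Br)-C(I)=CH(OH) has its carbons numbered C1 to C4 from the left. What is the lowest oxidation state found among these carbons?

0

Tallying each carbon's bonds:
C1: 1C, 1O, 1F, 1Cl → 0 + 1 + 1 + 1 = +3
C2: 2C, 1H, 1Br → 0 − 1 + 1 = 0
C3: 3C, 1I → 0 + 1 = +1
C4: 2C, 1H, 1O → 0 − 1 + 1 = 0
The lowest value is 0.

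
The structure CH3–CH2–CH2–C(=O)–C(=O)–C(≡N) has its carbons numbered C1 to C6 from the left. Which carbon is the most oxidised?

Tallying each carbon's bonds:
C1: 1C, 3H → 0 − 3 = -3
C2: 2C, 2H → 0 − 2 = -2
C3: 2C, 2H → 0 − 2 = -2
C4: 2C, 2O → 0 + 2 = +2
C5: 2C, 2O → 0 + 2 = +2
C6: 1C, 3N → 0 + 3 = +3
The most oxidised carbon is C6 at +3.

C6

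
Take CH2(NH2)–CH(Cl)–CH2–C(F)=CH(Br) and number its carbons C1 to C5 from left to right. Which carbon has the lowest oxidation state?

C3

Tallying each carbon's bonds:
C1: 1C, 2H, 1N → 0 − 2 + 1 = -1
C2: 2C, 1H, 1Cl → 0 − 1 + 1 = 0
C3: 2C, 2H → 0 − 2 = -2
C4: 3C, 1F → 0 + 1 = +1
C5: 2C, 1H, 1Br → 0 − 1 + 1 = 0
The most reduced carbon is C3 at -2.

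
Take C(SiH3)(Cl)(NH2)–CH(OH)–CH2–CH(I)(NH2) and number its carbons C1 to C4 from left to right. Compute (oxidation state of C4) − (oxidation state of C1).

C4: 1C, 1H, 1N, 1I → 0 − 1 + 1 + 1 = +1
C1: 1C, 1N, 1Cl, 1Si → 0 + 1 + 1 − 1 = +1
Difference: +1 − (+1) = 0.

0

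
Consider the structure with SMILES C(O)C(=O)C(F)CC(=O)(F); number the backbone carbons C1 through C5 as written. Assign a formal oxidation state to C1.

-1

Assign +1 per bond to O/N/halogen, −1 per bond to H or an electropositive element, and 0 per bond to carbon.
C1 has one bond to C (0), one bond to H (-1), one bond to O (+1), one bond to H (-1).
Oxidation state = 0 − 1 + 1 − 1 = -1.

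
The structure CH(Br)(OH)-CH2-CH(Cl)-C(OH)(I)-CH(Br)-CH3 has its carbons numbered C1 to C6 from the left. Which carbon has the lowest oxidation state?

C6

Tallying each carbon's bonds:
C1: 1C, 1H, 1O, 1Br → 0 − 1 + 1 + 1 = +1
C2: 2C, 2H → 0 − 2 = -2
C3: 2C, 1H, 1Cl → 0 − 1 + 1 = 0
C4: 2C, 1O, 1I → 0 + 1 + 1 = +2
C5: 2C, 1H, 1Br → 0 − 1 + 1 = 0
C6: 1C, 3H → 0 − 3 = -3
The most reduced carbon is C6 at -3.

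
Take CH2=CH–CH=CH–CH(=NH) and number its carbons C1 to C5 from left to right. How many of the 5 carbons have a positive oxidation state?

1

Each bond to a more electronegative atom (O, N, halogen) counts +1, each bond to a less electronegative atom (H, metal, B, Si) counts −1, and each C–C bond counts 0. Tallying each carbon:
C1: 2C, 2H → 0 − 2 = -2
C2: 3C, 1H → 0 − 1 = -1
C3: 3C, 1H → 0 − 1 = -1
C4: 3C, 1H → 0 − 1 = -1
C5: 1C, 1H, 2N → 0 − 1 + 2 = +1
1 carbon (C5) meets the condition.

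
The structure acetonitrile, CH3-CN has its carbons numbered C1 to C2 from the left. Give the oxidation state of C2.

+3

Assign +1 per bond to O/N/halogen, −1 per bond to H or an electropositive element, and 0 per bond to carbon.
C2 has a triple bond to N (3×+1 = +3), one bond to C (0).
Oxidation state = +3 + 0 = +3.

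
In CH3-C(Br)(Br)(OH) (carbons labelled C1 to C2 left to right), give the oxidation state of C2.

C2 has one bond to C (0), one bond to Br (+1), one bond to Br (+1), one bond to O (+1).
Oxidation state = 0 + 1 + 1 + 1 = +3.

+3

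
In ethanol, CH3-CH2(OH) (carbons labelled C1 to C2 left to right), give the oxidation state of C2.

C2 has one bond to H (-1), one bond to H (-1), one bond to O (+1), one bond to C (0).
Oxidation state = -1 − 1 + 1 + 0 = -1.

-1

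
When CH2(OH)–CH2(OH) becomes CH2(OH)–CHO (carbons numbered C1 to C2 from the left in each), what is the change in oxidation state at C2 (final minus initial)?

Before: C2 has 1 bond to C, 2 bonds to H, 1 bond to O → oxidation state -1.
After: C2 has 1 bond to C, 1 bond to H, 2 bonds to O → oxidation state +1.
Δ = +1 − (-1) = +2, so this is an oxidation at C2.

+2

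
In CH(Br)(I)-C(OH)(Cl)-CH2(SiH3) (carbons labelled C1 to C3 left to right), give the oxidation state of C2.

+2

C2 has one bond to C (0), one bond to C (0), one bond to O (+1), one bond to Cl (+1).
Oxidation state = 0 + 0 + 1 + 1 = +2.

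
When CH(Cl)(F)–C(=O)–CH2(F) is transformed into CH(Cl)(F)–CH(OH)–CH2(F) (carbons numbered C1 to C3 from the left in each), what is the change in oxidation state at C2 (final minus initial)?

Before: C2 has 2 bonds to C, 2 bonds to O → oxidation state +2.
After: C2 has 2 bonds to C, 1 bond to H, 1 bond to O → oxidation state 0.
Δ = 0 − (+2) = -2, so this is a reduction at C2.

-2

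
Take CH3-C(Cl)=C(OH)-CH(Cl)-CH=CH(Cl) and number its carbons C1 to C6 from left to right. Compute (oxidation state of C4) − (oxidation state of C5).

C4: 2C, 1H, 1Cl → 0 − 1 + 1 = 0
C5: 3C, 1H → 0 − 1 = -1
Difference: 0 − (-1) = +1.

+1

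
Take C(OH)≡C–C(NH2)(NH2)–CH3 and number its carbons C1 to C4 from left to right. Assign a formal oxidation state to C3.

Assign +1 per bond to O/N/halogen, −1 per bond to H or an electropositive element, and 0 per bond to carbon.
C3 has one bond to C (0), one bond to C (0), one bond to N (+1), one bond to N (+1).
Oxidation state = 0 + 0 + 1 + 1 = +2.

+2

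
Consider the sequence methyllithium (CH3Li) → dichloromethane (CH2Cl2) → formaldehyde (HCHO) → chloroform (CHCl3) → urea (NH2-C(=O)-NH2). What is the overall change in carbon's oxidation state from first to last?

+8

Carbon oxidation states along the series — methyllithium: -4, dichloromethane: 0, formaldehyde: 0, chloroform: +2, urea: +4.
Net change = +4 − (-4) = +8.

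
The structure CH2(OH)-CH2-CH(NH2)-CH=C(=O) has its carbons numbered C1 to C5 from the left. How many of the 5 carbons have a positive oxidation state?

Tallying each carbon's bonds:
C1: 1C, 2H, 1O → 0 − 2 + 1 = -1
C2: 2C, 2H → 0 − 2 = -2
C3: 2C, 1H, 1N → 0 − 1 + 1 = 0
C4: 3C, 1H → 0 − 1 = -1
C5: 2C, 2O → 0 + 2 = +2
1 carbon (C5) meets the condition.

1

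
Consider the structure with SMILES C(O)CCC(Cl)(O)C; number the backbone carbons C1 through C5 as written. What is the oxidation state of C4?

C4 has one bond to C (0), one bond to C (0), one bond to Cl (+1), one bond to O (+1).
Oxidation state = 0 + 0 + 1 + 1 = +2.

+2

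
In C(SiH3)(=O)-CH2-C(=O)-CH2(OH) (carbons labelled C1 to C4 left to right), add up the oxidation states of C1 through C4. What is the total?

Tallying each carbon's bonds:
C1: 1C, 2O, 1Si → 0 + 2 − 1 = +1
C2: 2C, 2H → 0 − 2 = -2
C3: 2C, 2O → 0 + 2 = +2
C4: 1C, 2H, 1O → 0 − 2 + 1 = -1
Sum = +1 − 2 + 2 − 1 = 0.

0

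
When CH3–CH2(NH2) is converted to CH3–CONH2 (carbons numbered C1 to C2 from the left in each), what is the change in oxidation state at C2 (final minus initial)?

Before: C2 has 1 bond to C, 2 bonds to H, 1 bond to N → oxidation state -1.
After: C2 has 1 bond to C, 2 bonds to O, 1 bond to N → oxidation state +3.
Δ = +3 − (-1) = +4, so this is an oxidation at C2.

+4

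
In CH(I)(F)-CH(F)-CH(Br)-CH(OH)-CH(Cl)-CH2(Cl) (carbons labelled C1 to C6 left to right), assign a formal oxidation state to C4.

C4 has one bond to C (0), one bond to C (0), one bond to O (+1), one bond to H (-1).
Oxidation state = 0 + 0 + 1 − 1 = 0.

0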